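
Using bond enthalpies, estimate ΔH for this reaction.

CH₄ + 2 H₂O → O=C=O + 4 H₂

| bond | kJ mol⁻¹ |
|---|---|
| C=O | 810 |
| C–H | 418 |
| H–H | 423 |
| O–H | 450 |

Bonds broken (reactants):
  C–H: 4 × 418 = 1672
  O–H: 4 × 450 = 1800
  Σ(broken) = 3472 kJ
Bonds formed (products):
  C=O: 2 × 810 = 1620
  H–H: 4 × 423 = 1692
  Σ(formed) = 3312 kJ
ΔH = Σ(broken) − Σ(formed) = 3472 − 3312 = +160 kJ

ΔH ≈ +160 kJ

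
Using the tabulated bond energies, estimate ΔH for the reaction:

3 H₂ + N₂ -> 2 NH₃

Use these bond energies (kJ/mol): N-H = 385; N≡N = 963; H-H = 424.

ΔH ≈ −75 kJ

Bonds broken (reactants):
  H-H: 3 × 424 = 1272
  N≡N: 1 × 963 = 963
  Σ(broken) = 2235 kJ
Bonds formed (products):
  N-H: 6 × 385 = 2310
  Σ(formed) = 2310 kJ
ΔH = Σ(broken) − Σ(formed) = 2235 − 2310 = −75 kJ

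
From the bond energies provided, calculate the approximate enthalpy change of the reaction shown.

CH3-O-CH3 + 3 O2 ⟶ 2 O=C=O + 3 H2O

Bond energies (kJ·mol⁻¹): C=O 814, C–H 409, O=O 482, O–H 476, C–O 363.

Bonds broken (reactants):
  C–H: 6 × 409 = 2454
  C–O: 2 × 363 = 726
  O=O: 3 × 482 = 1446
  Σ(broken) = 4626 kJ
Bonds formed (products):
  C=O: 4 × 814 = 3256
  O–H: 6 × 476 = 2856
  Σ(formed) = 6112 kJ
ΔH = Σ(broken) − Σ(formed) = 4626 − 6112 = −1486 kJ

ΔH ≈ −1486 kJ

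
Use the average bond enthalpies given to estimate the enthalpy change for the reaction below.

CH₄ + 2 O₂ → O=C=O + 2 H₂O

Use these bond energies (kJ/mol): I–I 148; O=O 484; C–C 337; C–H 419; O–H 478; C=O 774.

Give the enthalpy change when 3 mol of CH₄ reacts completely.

Bonds broken (reactants):
  C–H: 4 × 419 = 1676
  O=O: 2 × 484 = 968
  Σ(broken) = 2644 kJ
Bonds formed (products):
  C=O: 2 × 774 = 1548
  O–H: 4 × 478 = 1912
  Σ(formed) = 3460 kJ
ΔH = Σ(broken) − Σ(formed) = 2644 − 3460 = −816 kJ
For 3× the reaction as written: 3 × (−816) = −2448 kJ

ΔH = −2448 kJ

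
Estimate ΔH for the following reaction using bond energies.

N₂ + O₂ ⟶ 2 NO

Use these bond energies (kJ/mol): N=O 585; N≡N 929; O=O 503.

ΔH ≈ +262 kJ

Bonds broken (reactants):
  N≡N: 1 × 929 = 929
  O=O: 1 × 503 = 503
  Σ(broken) = 1432 kJ
Bonds formed (products):
  N=O: 2 × 585 = 1170
  Σ(formed) = 1170 kJ
ΔH = Σ(broken) − Σ(formed) = 1432 − 1170 = +262 kJ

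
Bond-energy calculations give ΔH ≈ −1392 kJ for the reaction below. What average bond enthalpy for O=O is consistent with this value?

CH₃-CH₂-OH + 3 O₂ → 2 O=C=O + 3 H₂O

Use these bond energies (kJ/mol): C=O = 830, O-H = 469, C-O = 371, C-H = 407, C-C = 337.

Let D be the O=O bond energy.
Σ(broken) = 1×337 + 5×407 + 1×371 + 1×469 + 3×D = 3212 + 3D
Σ(formed) = 4×830 + 6×469 = 6134
ΔH = Σ(broken) − Σ(formed) = (3212 + 3D) − (6134) = −2922 + 3D
Setting this equal to −1392 kJ gives 3D = 1530, so D = 510 kJ/mol.

D(O=O) ≈ 510 kJ/mol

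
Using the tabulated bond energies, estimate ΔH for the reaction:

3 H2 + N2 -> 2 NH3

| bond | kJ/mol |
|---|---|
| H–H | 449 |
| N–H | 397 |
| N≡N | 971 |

Bonds broken (reactants):
  H–H: 3 × 449 = 1347
  N≡N: 1 × 971 = 971
  Σ(broken) = 2318 kJ
Bonds formed (products):
  N–H: 6 × 397 = 2382
  Σ(formed) = 2382 kJ
ΔH = Σ(broken) − Σ(formed) = 2318 − 2382 = −64 kJ

ΔH ≈ −64 kJ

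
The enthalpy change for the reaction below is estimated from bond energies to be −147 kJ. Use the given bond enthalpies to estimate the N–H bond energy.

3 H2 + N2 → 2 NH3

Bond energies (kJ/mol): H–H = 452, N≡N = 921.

D(N–H) ≈ 404 kJ/mol

Let D be the N–H bond energy.
Σ(broken) = 3×452 + 1×921 = 2277
Σ(formed) = 6×D = 6D
ΔH = Σ(broken) − Σ(formed) = (2277) − (6D) = +2277 − 6D
Setting this equal to −147 kJ gives 6D = 2424, so D = 404 kJ/mol.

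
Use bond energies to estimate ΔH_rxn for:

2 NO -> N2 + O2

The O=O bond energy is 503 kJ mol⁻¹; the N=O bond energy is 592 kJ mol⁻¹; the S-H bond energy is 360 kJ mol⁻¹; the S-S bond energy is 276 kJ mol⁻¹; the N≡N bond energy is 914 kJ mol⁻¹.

Bonds broken (reactants):
  N=O: 2 × 592 = 1184
  Σ(broken) = 1184 kJ
Bonds formed (products):
  N≡N: 1 × 914 = 914
  O=O: 1 × 503 = 503
  Σ(formed) = 1417 kJ
ΔH = Σ(broken) − Σ(formed) = 1184 − 1417 = −233 kJ

ΔH ≈ −233 kJ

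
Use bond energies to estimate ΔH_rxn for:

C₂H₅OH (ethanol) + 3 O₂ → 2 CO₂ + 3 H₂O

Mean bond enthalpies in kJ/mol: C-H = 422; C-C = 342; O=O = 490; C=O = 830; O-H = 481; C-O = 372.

ΔH ≈ −1431 kJ

Bonds broken (reactants):
  C-C: 1 × 342 = 342
  C-H: 5 × 422 = 2110
  C-O: 1 × 372 = 372
  O-H: 1 × 481 = 481
  O=O: 3 × 490 = 1470
  Σ(broken) = 4775 kJ
Bonds formed (products):
  C=O: 4 × 830 = 3320
  O-H: 6 × 481 = 2886
  Σ(formed) = 6206 kJ
ΔH = Σ(broken) − Σ(formed) = 4775 − 6206 = −1431 kJ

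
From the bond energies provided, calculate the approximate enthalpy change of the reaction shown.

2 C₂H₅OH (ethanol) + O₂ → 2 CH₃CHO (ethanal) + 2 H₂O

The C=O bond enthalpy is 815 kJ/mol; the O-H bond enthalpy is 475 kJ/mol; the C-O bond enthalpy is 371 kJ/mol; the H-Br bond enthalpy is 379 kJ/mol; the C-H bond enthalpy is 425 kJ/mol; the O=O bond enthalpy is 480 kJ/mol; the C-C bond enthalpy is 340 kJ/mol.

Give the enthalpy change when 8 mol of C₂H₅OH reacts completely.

ΔH = −2032 kJ

Bonds broken (reactants):
  C-C: 2 × 340 = 680
  C-H: 10 × 425 = 4250
  C-O: 2 × 371 = 742
  O-H: 2 × 475 = 950
  O=O: 1 × 480 = 480
  Σ(broken) = 7102 kJ
Bonds formed (products):
  C-C: 2 × 340 = 680
  C-H: 8 × 425 = 3400
  C=O: 2 × 815 = 1630
  O-H: 4 × 475 = 1900
  Σ(formed) = 7610 kJ
ΔH = Σ(broken) − Σ(formed) = 7102 − 7610 = −508 kJ
For 4× the reaction as written: 4 × (−508) = −2032 kJ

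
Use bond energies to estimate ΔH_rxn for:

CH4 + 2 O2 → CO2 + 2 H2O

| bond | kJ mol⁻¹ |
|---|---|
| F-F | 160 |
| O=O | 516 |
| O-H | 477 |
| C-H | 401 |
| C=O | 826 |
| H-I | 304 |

ΔH ≈ −924 kJ

Bonds broken (reactants):
  C-H: 4 × 401 = 1604
  O=O: 2 × 516 = 1032
  Σ(broken) = 2636 kJ
Bonds formed (products):
  C=O: 2 × 826 = 1652
  O-H: 4 × 477 = 1908
  Σ(formed) = 3560 kJ
ΔH = Σ(broken) − Σ(formed) = 2636 − 3560 = −924 kJ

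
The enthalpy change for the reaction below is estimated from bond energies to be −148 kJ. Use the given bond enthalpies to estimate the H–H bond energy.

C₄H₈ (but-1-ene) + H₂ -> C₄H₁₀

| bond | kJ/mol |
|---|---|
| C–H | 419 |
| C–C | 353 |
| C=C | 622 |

D(H–H) ≈ 421 kJ/mol

Let D be the H–H bond energy.
Σ(broken) = 2×353 + 8×419 + 1×622 + 1×D = 4680 + D
Σ(formed) = 3×353 + 10×419 = 5249
ΔH = Σ(broken) − Σ(formed) = (4680 + D) − (5249) = −569 + D
Setting this equal to −148 kJ gives D = 421 kJ/mol.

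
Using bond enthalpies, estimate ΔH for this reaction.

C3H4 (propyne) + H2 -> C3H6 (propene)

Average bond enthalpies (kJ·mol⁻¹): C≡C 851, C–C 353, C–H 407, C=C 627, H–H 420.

ΔH ≈ −170 kJ

Bonds broken (reactants):
  C≡C: 1 × 851 = 851
  C–C: 1 × 353 = 353
  C–H: 4 × 407 = 1628
  H–H: 1 × 420 = 420
  Σ(broken) = 3252 kJ
Bonds formed (products):
  C–C: 1 × 353 = 353
  C–H: 6 × 407 = 2442
  C=C: 1 × 627 = 627
  Σ(formed) = 3422 kJ
ΔH = Σ(broken) − Σ(formed) = 3252 − 3422 = −170 kJ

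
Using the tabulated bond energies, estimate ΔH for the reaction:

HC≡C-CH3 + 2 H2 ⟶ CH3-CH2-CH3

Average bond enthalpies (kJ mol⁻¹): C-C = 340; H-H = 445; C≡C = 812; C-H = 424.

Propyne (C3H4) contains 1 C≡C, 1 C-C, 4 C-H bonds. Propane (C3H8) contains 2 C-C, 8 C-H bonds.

Bonds broken (reactants):
  C≡C: 1 × 812 = 812
  C-C: 1 × 340 = 340
  C-H: 4 × 424 = 1696
  H-H: 2 × 445 = 890
  Σ(broken) = 3738 kJ
Bonds formed (products):
  C-C: 2 × 340 = 680
  C-H: 8 × 424 = 3392
  Σ(formed) = 4072 kJ
ΔH = Σ(broken) − Σ(formed) = 3738 − 4072 = −334 kJ

ΔH ≈ −334 kJ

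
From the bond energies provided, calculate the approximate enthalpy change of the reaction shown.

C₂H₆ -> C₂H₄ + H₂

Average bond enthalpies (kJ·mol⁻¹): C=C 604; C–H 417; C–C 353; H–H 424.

ΔH ≈ +159 kJ

Bonds broken (reactants):
  C–C: 1 × 353 = 353
  C–H: 6 × 417 = 2502
  Σ(broken) = 2855 kJ
Bonds formed (products):
  C–H: 4 × 417 = 1668
  C=C: 1 × 604 = 604
  H–H: 1 × 424 = 424
  Σ(formed) = 2696 kJ
ΔH = Σ(broken) − Σ(formed) = 2855 − 2696 = +159 kJ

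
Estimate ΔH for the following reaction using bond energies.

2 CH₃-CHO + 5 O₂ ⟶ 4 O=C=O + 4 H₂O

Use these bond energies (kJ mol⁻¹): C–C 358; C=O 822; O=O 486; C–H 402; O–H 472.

ΔH ≈ −2346 kJ

Bonds broken (reactants):
  C–C: 2 × 358 = 716
  C–H: 8 × 402 = 3216
  C=O: 2 × 822 = 1644
  O=O: 5 × 486 = 2430
  Σ(broken) = 8006 kJ
Bonds formed (products):
  C=O: 8 × 822 = 6576
  O–H: 8 × 472 = 3776
  Σ(formed) = 10352 kJ
ΔH = Σ(broken) − Σ(formed) = 8006 − 10352 = −2346 kJ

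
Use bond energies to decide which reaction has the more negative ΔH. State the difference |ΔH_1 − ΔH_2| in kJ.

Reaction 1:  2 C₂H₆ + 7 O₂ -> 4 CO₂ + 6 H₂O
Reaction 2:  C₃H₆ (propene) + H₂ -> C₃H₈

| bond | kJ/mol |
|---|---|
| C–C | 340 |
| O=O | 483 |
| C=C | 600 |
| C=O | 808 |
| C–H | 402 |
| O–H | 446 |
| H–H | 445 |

Reaction 1, by 2832 kJ

Reaction 1:
  Bonds broken (reactants):
    C–C: 2 × 340 = 680
    C–H: 12 × 402 = 4824
    O=O: 7 × 483 = 3381
    Σ(broken) = 8885 kJ
  Bonds formed (products):
    C=O: 8 × 808 = 6464
    O–H: 12 × 446 = 5352
    Σ(formed) = 11816 kJ
  ΔH_1 = 8885 − 11816 = −2931 kJ
Reaction 2:
  Bonds broken (reactants):
    C–C: 1 × 340 = 340
    C–H: 6 × 402 = 2412
    C=C: 1 × 600 = 600
    H–H: 1 × 445 = 445
    Σ(broken) = 3797 kJ
  Bonds formed (products):
    C–C: 2 × 340 = 680
    C–H: 8 × 402 = 3216
    Σ(formed) = 3896 kJ
  ΔH_2 = 3797 − 3896 = −99 kJ
ΔH_1 − ΔH_2 = −2832 kJ, so reaction 1 has the more negative ΔH; |ΔH_1 − ΔH_2| = 2832 kJ.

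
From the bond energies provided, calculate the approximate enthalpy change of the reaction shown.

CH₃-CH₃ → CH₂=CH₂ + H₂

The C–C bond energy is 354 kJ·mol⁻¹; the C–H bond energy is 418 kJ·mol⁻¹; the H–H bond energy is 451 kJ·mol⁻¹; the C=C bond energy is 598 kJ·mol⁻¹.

ΔH ≈ +141 kJ

Bonds broken (reactants):
  C–C: 1 × 354 = 354
  C–H: 6 × 418 = 2508
  Σ(broken) = 2862 kJ
Bonds formed (products):
  C–H: 4 × 418 = 1672
  C=C: 1 × 598 = 598
  H–H: 1 × 451 = 451
  Σ(formed) = 2721 kJ
ΔH = Σ(broken) − Σ(formed) = 2862 − 2721 = +141 kJ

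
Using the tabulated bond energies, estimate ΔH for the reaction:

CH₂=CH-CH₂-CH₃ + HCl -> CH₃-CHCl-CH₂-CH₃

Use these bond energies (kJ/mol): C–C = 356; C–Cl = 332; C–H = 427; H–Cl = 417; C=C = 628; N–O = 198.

ΔH ≈ −70 kJ

Bonds broken (reactants):
  C–C: 2 × 356 = 712
  C–H: 8 × 427 = 3416
  C=C: 1 × 628 = 628
  H–Cl: 1 × 417 = 417
  Σ(broken) = 5173 kJ
Bonds formed (products):
  C–C: 3 × 356 = 1068
  C–Cl: 1 × 332 = 332
  C–H: 9 × 427 = 3843
  Σ(formed) = 5243 kJ
ΔH = Σ(broken) − Σ(formed) = 5173 − 5243 = −70 kJ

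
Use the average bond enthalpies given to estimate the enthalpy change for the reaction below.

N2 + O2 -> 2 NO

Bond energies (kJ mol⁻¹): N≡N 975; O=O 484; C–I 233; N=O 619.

ΔH ≈ +221 kJ

Bonds broken (reactants):
  N≡N: 1 × 975 = 975
  O=O: 1 × 484 = 484
  Σ(broken) = 1459 kJ
Bonds formed (products):
  N=O: 2 × 619 = 1238
  Σ(formed) = 1238 kJ
ΔH = Σ(broken) − Σ(formed) = 1459 − 1238 = +221 kJ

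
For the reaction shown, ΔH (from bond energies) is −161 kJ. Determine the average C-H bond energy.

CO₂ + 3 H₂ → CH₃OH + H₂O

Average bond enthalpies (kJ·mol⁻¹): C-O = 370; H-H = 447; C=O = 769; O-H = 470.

D(C-H) ≈ 420 kJ/mol

Let D be the C-H bond energy.
Σ(broken) = 2×769 + 3×447 = 2879
Σ(formed) = 3×D + 1×370 + 3×470 = 1780 + 3D
ΔH = Σ(broken) − Σ(formed) = (2879) − (1780 + 3D) = +1099 − 3D
Setting this equal to −161 kJ gives 3D = 1260, so D = 420 kJ/mol.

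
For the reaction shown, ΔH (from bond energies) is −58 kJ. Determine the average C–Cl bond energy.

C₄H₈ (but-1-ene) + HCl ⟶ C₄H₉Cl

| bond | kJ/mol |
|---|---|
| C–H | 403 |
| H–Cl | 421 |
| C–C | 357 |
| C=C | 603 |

D(C–Cl) ≈ 322 kJ/mol

Let D be the C–Cl bond energy.
Σ(broken) = 2×357 + 8×403 + 1×603 + 1×421 = 4962
Σ(formed) = 3×357 + 1×D + 9×403 = 4698 + D
ΔH = Σ(broken) − Σ(formed) = (4962) − (4698 + D) = +264 − D
Setting this equal to −58 kJ gives D = 322 kJ/mol.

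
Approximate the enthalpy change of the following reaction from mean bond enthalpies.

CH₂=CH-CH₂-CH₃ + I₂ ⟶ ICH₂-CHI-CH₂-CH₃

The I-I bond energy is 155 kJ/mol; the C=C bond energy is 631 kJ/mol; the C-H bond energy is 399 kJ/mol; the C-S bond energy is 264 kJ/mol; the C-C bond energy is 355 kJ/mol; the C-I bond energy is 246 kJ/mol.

ΔH ≈ −61 kJ

Bonds broken (reactants):
  C-C: 2 × 355 = 710
  C-H: 8 × 399 = 3192
  C=C: 1 × 631 = 631
  I-I: 1 × 155 = 155
  Σ(broken) = 4688 kJ
Bonds formed (products):
  C-C: 3 × 355 = 1065
  C-H: 8 × 399 = 3192
  C-I: 2 × 246 = 492
  Σ(formed) = 4749 kJ
ΔH = Σ(broken) − Σ(formed) = 4688 − 4749 = −61 kJ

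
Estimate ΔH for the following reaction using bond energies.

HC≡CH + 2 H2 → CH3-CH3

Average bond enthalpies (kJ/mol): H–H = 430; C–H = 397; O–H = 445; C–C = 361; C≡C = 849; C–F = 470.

ΔH ≈ −240 kJ

Bonds broken (reactants):
  C≡C: 1 × 849 = 849
  C–H: 2 × 397 = 794
  H–H: 2 × 430 = 860
  Σ(broken) = 2503 kJ
Bonds formed (products):
  C–C: 1 × 361 = 361
  C–H: 6 × 397 = 2382
  Σ(formed) = 2743 kJ
ΔH = Σ(broken) − Σ(formed) = 2503 − 2743 = −240 kJ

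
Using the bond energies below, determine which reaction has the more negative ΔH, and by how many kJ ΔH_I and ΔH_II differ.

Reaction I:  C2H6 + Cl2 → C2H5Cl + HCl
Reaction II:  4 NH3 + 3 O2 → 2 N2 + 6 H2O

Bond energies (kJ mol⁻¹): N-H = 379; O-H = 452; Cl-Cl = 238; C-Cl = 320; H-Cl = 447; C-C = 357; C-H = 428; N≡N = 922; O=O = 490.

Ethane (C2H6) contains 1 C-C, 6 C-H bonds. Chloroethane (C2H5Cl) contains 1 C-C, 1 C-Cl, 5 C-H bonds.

Reaction I:
  Bonds broken (reactants):
    C-C: 1 × 357 = 357
    C-H: 6 × 428 = 2568
    Cl-Cl: 1 × 238 = 238
    Σ(broken) = 3163 kJ
  Bonds formed (products):
    C-C: 1 × 357 = 357
    C-Cl: 1 × 320 = 320
    C-H: 5 × 428 = 2140
    H-Cl: 1 × 447 = 447
    Σ(formed) = 3264 kJ
  ΔH_I = 3163 − 3264 = −101 kJ
Reaction II:
  Bonds broken (reactants):
    N-H: 12 × 379 = 4548
    O=O: 3 × 490 = 1470
    Σ(broken) = 6018 kJ
  Bonds formed (products):
    N≡N: 2 × 922 = 1844
    O-H: 12 × 452 = 5424
    Σ(formed) = 7268 kJ
  ΔH_II = 6018 − 7268 = −1250 kJ
ΔH_I − ΔH_II = +1149 kJ, so reaction II has the more negative ΔH; |ΔH_I − ΔH_II| = 1149 kJ.

Reaction II, by 1149 kJ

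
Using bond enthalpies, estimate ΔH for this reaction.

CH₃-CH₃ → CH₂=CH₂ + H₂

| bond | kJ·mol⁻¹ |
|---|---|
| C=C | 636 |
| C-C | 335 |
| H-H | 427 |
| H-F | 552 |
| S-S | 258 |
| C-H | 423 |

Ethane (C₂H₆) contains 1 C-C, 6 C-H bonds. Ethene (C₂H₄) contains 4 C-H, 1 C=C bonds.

ΔH ≈ +118 kJ

Bonds broken (reactants):
  C-C: 1 × 335 = 335
  C-H: 6 × 423 = 2538
  Σ(broken) = 2873 kJ
Bonds formed (products):
  C-H: 4 × 423 = 1692
  C=C: 1 × 636 = 636
  H-H: 1 × 427 = 427
  Σ(formed) = 2755 kJ
ΔH = Σ(broken) − Σ(formed) = 2873 − 2755 = +118 kJ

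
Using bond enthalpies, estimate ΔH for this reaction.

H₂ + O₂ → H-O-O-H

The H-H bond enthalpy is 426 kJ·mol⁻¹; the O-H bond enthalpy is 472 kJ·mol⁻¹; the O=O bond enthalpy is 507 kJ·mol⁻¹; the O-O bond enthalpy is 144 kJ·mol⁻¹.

Bonds broken (reactants):
  H-H: 1 × 426 = 426
  O=O: 1 × 507 = 507
  Σ(broken) = 933 kJ
Bonds formed (products):
  O-H: 2 × 472 = 944
  O-O: 1 × 144 = 144
  Σ(formed) = 1088 kJ
ΔH = Σ(broken) − Σ(formed) = 933 − 1088 = −155 kJ

ΔH ≈ −155 kJ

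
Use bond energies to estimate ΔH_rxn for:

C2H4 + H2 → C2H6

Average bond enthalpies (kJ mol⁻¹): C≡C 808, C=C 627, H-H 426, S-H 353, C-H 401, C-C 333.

ΔH ≈ −82 kJ

Bonds broken (reactants):
  C-H: 4 × 401 = 1604
  C=C: 1 × 627 = 627
  H-H: 1 × 426 = 426
  Σ(broken) = 2657 kJ
Bonds formed (products):
  C-C: 1 × 333 = 333
  C-H: 6 × 401 = 2406
  Σ(formed) = 2739 kJ
ΔH = Σ(broken) − Σ(formed) = 2657 − 2739 = −82 kJ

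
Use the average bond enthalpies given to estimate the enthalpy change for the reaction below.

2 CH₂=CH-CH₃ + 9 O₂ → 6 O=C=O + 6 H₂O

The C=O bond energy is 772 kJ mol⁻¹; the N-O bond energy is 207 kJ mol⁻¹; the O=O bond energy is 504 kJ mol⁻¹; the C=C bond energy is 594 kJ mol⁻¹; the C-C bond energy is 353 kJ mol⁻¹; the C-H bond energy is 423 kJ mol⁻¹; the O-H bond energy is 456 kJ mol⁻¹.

Bonds broken (reactants):
  C-C: 2 × 353 = 706
  C-H: 12 × 423 = 5076
  C=C: 2 × 594 = 1188
  O=O: 9 × 504 = 4536
  Σ(broken) = 11506 kJ
Bonds formed (products):
  C=O: 12 × 772 = 9264
  O-H: 12 × 456 = 5472
  Σ(formed) = 14736 kJ
ΔH = Σ(broken) − Σ(formed) = 11506 − 14736 = −3230 kJ

ΔH ≈ −3230 kJ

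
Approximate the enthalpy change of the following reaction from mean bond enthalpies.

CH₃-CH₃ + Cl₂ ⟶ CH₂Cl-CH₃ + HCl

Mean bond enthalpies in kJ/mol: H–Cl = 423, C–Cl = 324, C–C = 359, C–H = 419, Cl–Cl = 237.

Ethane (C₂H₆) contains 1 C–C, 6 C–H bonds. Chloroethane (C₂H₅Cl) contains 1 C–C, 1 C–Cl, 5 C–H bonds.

Bonds broken (reactants):
  C–C: 1 × 359 = 359
  C–H: 6 × 419 = 2514
  Cl–Cl: 1 × 237 = 237
  Σ(broken) = 3110 kJ
Bonds formed (products):
  C–C: 1 × 359 = 359
  C–Cl: 1 × 324 = 324
  C–H: 5 × 419 = 2095
  H–Cl: 1 × 423 = 423
  Σ(formed) = 3201 kJ
ΔH = Σ(broken) − Σ(formed) = 3110 − 3201 = −91 kJ

ΔH ≈ −91 kJ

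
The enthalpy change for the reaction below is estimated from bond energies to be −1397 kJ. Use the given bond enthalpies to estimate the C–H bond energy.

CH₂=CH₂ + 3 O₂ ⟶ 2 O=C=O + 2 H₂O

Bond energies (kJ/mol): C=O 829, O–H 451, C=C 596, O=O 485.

D(C–H) ≈ 418 kJ/mol

Let D be the C–H bond energy.
Σ(broken) = 4×D + 1×596 + 3×485 = 2051 + 4D
Σ(formed) = 4×829 + 4×451 = 5120
ΔH = Σ(broken) − Σ(formed) = (2051 + 4D) − (5120) = −3069 + 4D
Setting this equal to −1397 kJ gives 4D = 1672, so D = 418 kJ/mol.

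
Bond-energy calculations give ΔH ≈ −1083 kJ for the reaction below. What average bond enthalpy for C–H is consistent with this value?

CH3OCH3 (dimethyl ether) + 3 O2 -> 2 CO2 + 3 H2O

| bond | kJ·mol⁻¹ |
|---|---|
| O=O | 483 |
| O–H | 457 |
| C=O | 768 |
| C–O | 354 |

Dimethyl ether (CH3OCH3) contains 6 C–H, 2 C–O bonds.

Let D be the C–H bond energy.
Σ(broken) = 6×D + 2×354 + 3×483 = 2157 + 6D
Σ(formed) = 4×768 + 6×457 = 5814
ΔH = Σ(broken) − Σ(formed) = (2157 + 6D) − (5814) = −3657 + 6D
Setting this equal to −1083 kJ gives 6D = 2574, so D = 429 kJ/mol.

D(C–H) ≈ 429 kJ/mol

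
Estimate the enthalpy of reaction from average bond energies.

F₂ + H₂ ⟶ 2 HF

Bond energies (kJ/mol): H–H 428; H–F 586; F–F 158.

Bonds broken (reactants):
  F–F: 1 × 158 = 158
  H–H: 1 × 428 = 428
  Σ(broken) = 586 kJ
Bonds formed (products):
  H–F: 2 × 586 = 1172
  Σ(formed) = 1172 kJ
ΔH = Σ(broken) − Σ(formed) = 586 − 1172 = −586 kJ

ΔH ≈ −586 kJ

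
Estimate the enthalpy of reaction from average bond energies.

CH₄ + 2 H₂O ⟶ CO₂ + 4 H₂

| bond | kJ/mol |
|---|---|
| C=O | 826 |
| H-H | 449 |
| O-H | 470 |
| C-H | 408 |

Bonds broken (reactants):
  C-H: 4 × 408 = 1632
  O-H: 4 × 470 = 1880
  Σ(broken) = 3512 kJ
Bonds formed (products):
  C=O: 2 × 826 = 1652
  H-H: 4 × 449 = 1796
  Σ(formed) = 3448 kJ
ΔH = Σ(broken) − Σ(formed) = 3512 − 3448 = +64 kJ

ΔH ≈ +64 kJ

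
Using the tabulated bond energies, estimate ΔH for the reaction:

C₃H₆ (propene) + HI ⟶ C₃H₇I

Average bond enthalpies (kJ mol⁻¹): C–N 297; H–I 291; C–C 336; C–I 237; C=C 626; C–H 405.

ΔH ≈ −61 kJ

Bonds broken (reactants):
  C–C: 1 × 336 = 336
  C–H: 6 × 405 = 2430
  C=C: 1 × 626 = 626
  H–I: 1 × 291 = 291
  Σ(broken) = 3683 kJ
Bonds formed (products):
  C–C: 2 × 336 = 672
  C–H: 7 × 405 = 2835
  C–I: 1 × 237 = 237
  Σ(formed) = 3744 kJ
ΔH = Σ(broken) − Σ(formed) = 3683 − 3744 = −61 kJ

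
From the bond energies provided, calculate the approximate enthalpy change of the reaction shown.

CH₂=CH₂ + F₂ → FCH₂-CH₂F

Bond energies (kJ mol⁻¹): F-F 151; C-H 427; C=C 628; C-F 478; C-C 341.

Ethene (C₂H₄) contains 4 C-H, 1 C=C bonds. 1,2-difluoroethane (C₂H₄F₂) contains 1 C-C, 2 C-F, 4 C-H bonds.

ΔH ≈ −518 kJ

Bonds broken (reactants):
  C-H: 4 × 427 = 1708
  C=C: 1 × 628 = 628
  F-F: 1 × 151 = 151
  Σ(broken) = 2487 kJ
Bonds formed (products):
  C-C: 1 × 341 = 341
  C-F: 2 × 478 = 956
  C-H: 4 × 427 = 1708
  Σ(formed) = 3005 kJ
ΔH = Σ(broken) − Σ(formed) = 2487 − 3005 = −518 kJ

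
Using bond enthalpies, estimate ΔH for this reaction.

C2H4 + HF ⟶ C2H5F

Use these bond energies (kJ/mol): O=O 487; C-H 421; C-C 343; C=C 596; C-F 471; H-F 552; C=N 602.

Bonds broken (reactants):
  C-H: 4 × 421 = 1684
  C=C: 1 × 596 = 596
  H-F: 1 × 552 = 552
  Σ(broken) = 2832 kJ
Bonds formed (products):
  C-C: 1 × 343 = 343
  C-F: 1 × 471 = 471
  C-H: 5 × 421 = 2105
  Σ(formed) = 2919 kJ
ΔH = Σ(broken) − Σ(formed) = 2832 − 2919 = −87 kJ

ΔH ≈ −87 kJ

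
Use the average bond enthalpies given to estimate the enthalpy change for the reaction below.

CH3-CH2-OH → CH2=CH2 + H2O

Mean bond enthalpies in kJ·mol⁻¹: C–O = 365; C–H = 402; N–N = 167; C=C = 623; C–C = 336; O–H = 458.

ΔH ≈ +22 kJ

Bonds broken (reactants):
  C–C: 1 × 336 = 336
  C–H: 5 × 402 = 2010
  C–O: 1 × 365 = 365
  O–H: 1 × 458 = 458
  Σ(broken) = 3169 kJ
Bonds formed (products):
  C–H: 4 × 402 = 1608
  C=C: 1 × 623 = 623
  O–H: 2 × 458 = 916
  Σ(formed) = 3147 kJ
ΔH = Σ(broken) − Σ(formed) = 3169 − 3147 = +22 kJ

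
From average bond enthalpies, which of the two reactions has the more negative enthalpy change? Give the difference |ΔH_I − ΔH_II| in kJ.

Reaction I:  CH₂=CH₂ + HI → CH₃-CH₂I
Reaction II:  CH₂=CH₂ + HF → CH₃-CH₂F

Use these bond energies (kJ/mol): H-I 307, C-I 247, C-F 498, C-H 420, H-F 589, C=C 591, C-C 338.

Reaction I:
  Bonds broken (reactants):
    C-H: 4 × 420 = 1680
    C=C: 1 × 591 = 591
    H-I: 1 × 307 = 307
    Σ(broken) = 2578 kJ
  Bonds formed (products):
    C-C: 1 × 338 = 338
    C-H: 5 × 420 = 2100
    C-I: 1 × 247 = 247
    Σ(formed) = 2685 kJ
  ΔH_I = 2578 − 2685 = −107 kJ
Reaction II:
  Bonds broken (reactants):
    C-H: 4 × 420 = 1680
    C=C: 1 × 591 = 591
    H-F: 1 × 589 = 589
    Σ(broken) = 2860 kJ
  Bonds formed (products):
    C-C: 1 × 338 = 338
    C-F: 1 × 498 = 498
    C-H: 5 × 420 = 2100
    Σ(formed) = 2936 kJ
  ΔH_II = 2860 − 2936 = −76 kJ
ΔH_I − ΔH_II = −31 kJ, so reaction I has the more negative ΔH; |ΔH_I − ΔH_II| = 31 kJ.

Reaction I, by 31 kJ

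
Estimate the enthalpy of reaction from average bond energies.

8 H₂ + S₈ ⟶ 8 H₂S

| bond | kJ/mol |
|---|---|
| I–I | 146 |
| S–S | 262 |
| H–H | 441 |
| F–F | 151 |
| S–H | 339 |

ΔH ≈ +200 kJ

Bonds broken (reactants):
  H–H: 8 × 441 = 3528
  S–S: 8 × 262 = 2096
  Σ(broken) = 5624 kJ
Bonds formed (products):
  S–H: 16 × 339 = 5424
  Σ(formed) = 5424 kJ
ΔH = Σ(broken) − Σ(formed) = 5624 − 5424 = +200 kJ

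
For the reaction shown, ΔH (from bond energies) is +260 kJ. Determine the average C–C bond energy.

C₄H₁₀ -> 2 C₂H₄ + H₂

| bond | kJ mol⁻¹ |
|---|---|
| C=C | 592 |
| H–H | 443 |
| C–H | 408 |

D(C–C) ≈ 357 kJ/mol

Let D be the C–C bond energy.
Σ(broken) = 3×D + 10×408 = 4080 + 3D
Σ(formed) = 8×408 + 2×592 + 1×443 = 4891
ΔH = Σ(broken) − Σ(formed) = (4080 + 3D) − (4891) = −811 + 3D
Setting this equal to +260 kJ gives 3D = 1071, so D = 357 kJ/mol.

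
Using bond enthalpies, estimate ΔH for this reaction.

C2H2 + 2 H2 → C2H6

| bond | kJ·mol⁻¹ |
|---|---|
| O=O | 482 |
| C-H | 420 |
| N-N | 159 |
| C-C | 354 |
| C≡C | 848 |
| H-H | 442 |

Bonds broken (reactants):
  C≡C: 1 × 848 = 848
  C-H: 2 × 420 = 840
  H-H: 2 × 442 = 884
  Σ(broken) = 2572 kJ
Bonds formed (products):
  C-C: 1 × 354 = 354
  C-H: 6 × 420 = 2520
  Σ(formed) = 2874 kJ
ΔH = Σ(broken) − Σ(formed) = 2572 − 2874 = −302 kJ

ΔH ≈ −302 kJ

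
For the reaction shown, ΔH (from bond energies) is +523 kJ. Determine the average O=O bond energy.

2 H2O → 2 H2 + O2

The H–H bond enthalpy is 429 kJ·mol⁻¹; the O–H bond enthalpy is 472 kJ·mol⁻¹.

Let D be the O=O bond energy.
Σ(broken) = 4×472 = 1888
Σ(formed) = 2×429 + 1×D = 858 + D
ΔH = Σ(broken) − Σ(formed) = (1888) − (858 + D) = +1030 − D
Setting this equal to +523 kJ gives D = 507 kJ/mol.

D(O=O) ≈ 507 kJ/mol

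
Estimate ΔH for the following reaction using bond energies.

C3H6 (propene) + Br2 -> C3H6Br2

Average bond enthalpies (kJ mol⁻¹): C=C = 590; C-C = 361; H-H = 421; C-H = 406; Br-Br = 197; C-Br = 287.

Bonds broken (reactants):
  Br-Br: 1 × 197 = 197
  C-C: 1 × 361 = 361
  C-H: 6 × 406 = 2436
  C=C: 1 × 590 = 590
  Σ(broken) = 3584 kJ
Bonds formed (products):
  C-Br: 2 × 287 = 574
  C-C: 2 × 361 = 722
  C-H: 6 × 406 = 2436
  Σ(formed) = 3732 kJ
ΔH = Σ(broken) − Σ(formed) = 3584 − 3732 = −148 kJ

ΔH ≈ −148 kJ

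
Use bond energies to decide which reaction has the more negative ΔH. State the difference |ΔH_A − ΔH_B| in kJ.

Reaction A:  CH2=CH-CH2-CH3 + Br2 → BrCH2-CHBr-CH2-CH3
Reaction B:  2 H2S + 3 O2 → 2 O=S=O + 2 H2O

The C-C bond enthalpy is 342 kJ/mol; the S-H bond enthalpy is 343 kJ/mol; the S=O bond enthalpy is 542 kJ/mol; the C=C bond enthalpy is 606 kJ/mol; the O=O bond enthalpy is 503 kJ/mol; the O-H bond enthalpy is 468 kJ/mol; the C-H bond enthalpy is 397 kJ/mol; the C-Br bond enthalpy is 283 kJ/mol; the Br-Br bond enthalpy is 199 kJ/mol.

Reaction B, by 1056 kJ

Reaction A:
  Bonds broken (reactants):
    Br-Br: 1 × 199 = 199
    C-C: 2 × 342 = 684
    C-H: 8 × 397 = 3176
    C=C: 1 × 606 = 606
    Σ(broken) = 4665 kJ
  Bonds formed (products):
    C-Br: 2 × 283 = 566
    C-C: 3 × 342 = 1026
    C-H: 8 × 397 = 3176
    Σ(formed) = 4768 kJ
  ΔH_A = 4665 − 4768 = −103 kJ
Reaction B:
  Bonds broken (reactants):
    O=O: 3 × 503 = 1509
    S-H: 4 × 343 = 1372
    Σ(broken) = 2881 kJ
  Bonds formed (products):
    O-H: 4 × 468 = 1872
    S=O: 4 × 542 = 2168
    Σ(formed) = 4040 kJ
  ΔH_B = 2881 − 4040 = −1159 kJ
ΔH_A − ΔH_B = +1056 kJ, so reaction B has the more negative ΔH; |ΔH_A − ΔH_B| = 1056 kJ.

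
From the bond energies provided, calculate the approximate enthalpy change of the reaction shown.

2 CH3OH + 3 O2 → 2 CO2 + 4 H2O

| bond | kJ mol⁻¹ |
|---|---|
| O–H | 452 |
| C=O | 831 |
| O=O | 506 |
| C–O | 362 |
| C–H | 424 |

ΔH ≈ −1250 kJ

Bonds broken (reactants):
  C–H: 6 × 424 = 2544
  C–O: 2 × 362 = 724
  O–H: 2 × 452 = 904
  O=O: 3 × 506 = 1518
  Σ(broken) = 5690 kJ
Bonds formed (products):
  C=O: 4 × 831 = 3324
  O–H: 8 × 452 = 3616
  Σ(formed) = 6940 kJ
ΔH = Σ(broken) − Σ(formed) = 5690 − 6940 = −1250 kJ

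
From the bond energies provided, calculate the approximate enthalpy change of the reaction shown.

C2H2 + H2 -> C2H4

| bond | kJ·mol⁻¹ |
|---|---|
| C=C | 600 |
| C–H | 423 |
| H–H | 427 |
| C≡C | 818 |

Bonds broken (reactants):
  C≡C: 1 × 818 = 818
  C–H: 2 × 423 = 846
  H–H: 1 × 427 = 427
  Σ(broken) = 2091 kJ
Bonds formed (products):
  C–H: 4 × 423 = 1692
  C=C: 1 × 600 = 600
  Σ(formed) = 2292 kJ
ΔH = Σ(broken) − Σ(formed) = 2091 − 2292 = −201 kJ

ΔH ≈ −201 kJ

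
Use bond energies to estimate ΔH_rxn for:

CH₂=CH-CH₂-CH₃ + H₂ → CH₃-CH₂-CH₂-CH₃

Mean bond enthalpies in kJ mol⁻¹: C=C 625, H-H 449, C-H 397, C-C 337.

ΔH ≈ −57 kJ

Bonds broken (reactants):
  C-C: 2 × 337 = 674
  C-H: 8 × 397 = 3176
  C=C: 1 × 625 = 625
  H-H: 1 × 449 = 449
  Σ(broken) = 4924 kJ
Bonds formed (products):
  C-C: 3 × 337 = 1011
  C-H: 10 × 397 = 3970
  Σ(formed) = 4981 kJ
ΔH = Σ(broken) − Σ(formed) = 4924 − 4981 = −57 kJ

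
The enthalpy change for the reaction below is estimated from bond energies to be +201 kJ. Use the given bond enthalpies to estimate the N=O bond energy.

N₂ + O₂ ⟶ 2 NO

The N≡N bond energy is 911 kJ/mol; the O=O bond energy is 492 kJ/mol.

D(N=O) ≈ 601 kJ/mol

Let D be the N=O bond energy.
Σ(broken) = 1×911 + 1×492 = 1403
Σ(formed) = 2×D = 2D
ΔH = Σ(broken) − Σ(formed) = (1403) − (2D) = +1403 − 2D
Setting this equal to +201 kJ gives 2D = 1202, so D = 601 kJ/mol.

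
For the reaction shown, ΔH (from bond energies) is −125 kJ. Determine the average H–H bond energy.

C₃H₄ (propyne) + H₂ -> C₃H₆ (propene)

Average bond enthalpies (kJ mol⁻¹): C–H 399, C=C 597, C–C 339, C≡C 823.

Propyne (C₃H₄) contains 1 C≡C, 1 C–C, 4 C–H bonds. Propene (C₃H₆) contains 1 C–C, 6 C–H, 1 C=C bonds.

D(H–H) ≈ 447 kJ/mol

Let D be the H–H bond energy.
Σ(broken) = 1×823 + 1×339 + 4×399 + 1×D = 2758 + D
Σ(formed) = 1×339 + 6×399 + 1×597 = 3330
ΔH = Σ(broken) − Σ(formed) = (2758 + D) − (3330) = −572 + D
Setting this equal to −125 kJ gives D = 447 kJ/mol.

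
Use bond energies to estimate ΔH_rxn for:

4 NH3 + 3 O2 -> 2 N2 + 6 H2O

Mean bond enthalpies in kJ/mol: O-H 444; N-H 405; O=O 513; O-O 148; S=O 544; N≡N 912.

ΔH ≈ −753 kJ

Bonds broken (reactants):
  N-H: 12 × 405 = 4860
  O=O: 3 × 513 = 1539
  Σ(broken) = 6399 kJ
Bonds formed (products):
  N≡N: 2 × 912 = 1824
  O-H: 12 × 444 = 5328
  Σ(formed) = 7152 kJ
ΔH = Σ(broken) − Σ(formed) = 6399 − 7152 = −753 kJ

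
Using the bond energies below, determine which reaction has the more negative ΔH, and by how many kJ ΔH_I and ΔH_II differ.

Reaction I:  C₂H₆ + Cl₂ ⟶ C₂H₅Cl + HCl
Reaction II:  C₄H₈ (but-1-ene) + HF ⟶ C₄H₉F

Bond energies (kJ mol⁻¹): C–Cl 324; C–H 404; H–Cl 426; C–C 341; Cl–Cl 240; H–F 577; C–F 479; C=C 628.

Reaction I:
  Bonds broken (reactants):
    C–C: 1 × 341 = 341
    C–H: 6 × 404 = 2424
    Cl–Cl: 1 × 240 = 240
    Σ(broken) = 3005 kJ
  Bonds formed (products):
    C–C: 1 × 341 = 341
    C–Cl: 1 × 324 = 324
    C–H: 5 × 404 = 2020
    H–Cl: 1 × 426 = 426
    Σ(formed) = 3111 kJ
  ΔH_I = 3005 − 3111 = −106 kJ
Reaction II:
  Bonds broken (reactants):
    C–C: 2 × 341 = 682
    C–H: 8 × 404 = 3232
    C=C: 1 × 628 = 628
    H–F: 1 × 577 = 577
    Σ(broken) = 5119 kJ
  Bonds formed (products):
    C–C: 3 × 341 = 1023
    C–F: 1 × 479 = 479
    C–H: 9 × 404 = 3636
    Σ(formed) = 5138 kJ
  ΔH_II = 5119 − 5138 = −19 kJ
ΔH_I − ΔH_II = −87 kJ, so reaction I has the more negative ΔH; |ΔH_I − ΔH_II| = 87 kJ.

Reaction I, by 87 kJ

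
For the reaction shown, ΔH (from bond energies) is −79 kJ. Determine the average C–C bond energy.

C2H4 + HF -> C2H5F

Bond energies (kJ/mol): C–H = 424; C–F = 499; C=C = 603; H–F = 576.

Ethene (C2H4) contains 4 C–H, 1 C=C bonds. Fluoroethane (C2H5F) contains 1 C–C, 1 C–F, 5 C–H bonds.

D(C–C) ≈ 335 kJ/mol

Let D be the C–C bond energy.
Σ(broken) = 4×424 + 1×603 + 1×576 = 2875
Σ(formed) = 1×D + 1×499 + 5×424 = 2619 + D
ΔH = Σ(broken) − Σ(formed) = (2875) − (2619 + D) = +256 − D
Setting this equal to −79 kJ gives D = 335 kJ/mol.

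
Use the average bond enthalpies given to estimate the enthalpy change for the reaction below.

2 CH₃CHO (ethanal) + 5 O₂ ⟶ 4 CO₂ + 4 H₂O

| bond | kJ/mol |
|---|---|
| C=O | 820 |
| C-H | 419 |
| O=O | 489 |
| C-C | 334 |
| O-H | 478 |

Bonds broken (reactants):
  C-C: 2 × 334 = 668
  C-H: 8 × 419 = 3352
  C=O: 2 × 820 = 1640
  O=O: 5 × 489 = 2445
  Σ(broken) = 8105 kJ
Bonds formed (products):
  C=O: 8 × 820 = 6560
  O-H: 8 × 478 = 3824
  Σ(formed) = 10384 kJ
ΔH = Σ(broken) − Σ(formed) = 8105 − 10384 = −2279 kJ

ΔH ≈ −2279 kJ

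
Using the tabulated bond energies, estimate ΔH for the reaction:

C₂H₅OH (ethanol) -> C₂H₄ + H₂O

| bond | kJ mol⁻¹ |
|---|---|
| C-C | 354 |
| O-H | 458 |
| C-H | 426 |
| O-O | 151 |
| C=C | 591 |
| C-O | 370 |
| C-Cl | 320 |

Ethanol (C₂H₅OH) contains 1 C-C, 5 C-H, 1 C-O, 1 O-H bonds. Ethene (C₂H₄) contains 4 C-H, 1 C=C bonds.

Bonds broken (reactants):
  C-C: 1 × 354 = 354
  C-H: 5 × 426 = 2130
  C-O: 1 × 370 = 370
  O-H: 1 × 458 = 458
  Σ(broken) = 3312 kJ
Bonds formed (products):
  C-H: 4 × 426 = 1704
  C=C: 1 × 591 = 591
  O-H: 2 × 458 = 916
  Σ(formed) = 3211 kJ
ΔH = Σ(broken) − Σ(formed) = 3312 − 3211 = +101 kJ

ΔH ≈ +101 kJ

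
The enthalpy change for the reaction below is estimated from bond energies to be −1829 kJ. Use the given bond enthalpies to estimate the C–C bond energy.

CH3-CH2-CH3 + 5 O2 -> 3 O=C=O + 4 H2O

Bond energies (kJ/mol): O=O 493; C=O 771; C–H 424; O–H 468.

Let D be the C–C bond energy.
Σ(broken) = 2×D + 8×424 + 5×493 = 5857 + 2D
Σ(formed) = 6×771 + 8×468 = 8370
ΔH = Σ(broken) − Σ(formed) = (5857 + 2D) − (8370) = −2513 + 2D
Setting this equal to −1829 kJ gives 2D = 684, so D = 342 kJ/mol.

D(C–C) ≈ 342 kJ/mol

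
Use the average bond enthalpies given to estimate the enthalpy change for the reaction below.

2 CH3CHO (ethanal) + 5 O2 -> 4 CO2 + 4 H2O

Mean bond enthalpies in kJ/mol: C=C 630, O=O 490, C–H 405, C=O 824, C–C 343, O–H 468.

Bonds broken (reactants):
  C–C: 2 × 343 = 686
  C–H: 8 × 405 = 3240
  C=O: 2 × 824 = 1648
  O=O: 5 × 490 = 2450
  Σ(broken) = 8024 kJ
Bonds formed (products):
  C=O: 8 × 824 = 6592
  O–H: 8 × 468 = 3744
  Σ(formed) = 10336 kJ
ΔH = Σ(broken) − Σ(formed) = 8024 − 10336 = −2312 kJ

ΔH ≈ −2312 kJ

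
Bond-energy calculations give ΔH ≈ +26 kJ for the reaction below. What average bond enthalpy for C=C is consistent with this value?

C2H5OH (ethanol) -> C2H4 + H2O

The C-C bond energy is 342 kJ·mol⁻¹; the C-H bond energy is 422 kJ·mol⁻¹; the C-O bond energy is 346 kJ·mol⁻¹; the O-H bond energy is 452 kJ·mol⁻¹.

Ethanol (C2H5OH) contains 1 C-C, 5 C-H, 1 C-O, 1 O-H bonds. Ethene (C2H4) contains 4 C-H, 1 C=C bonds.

D(C=C) ≈ 632 kJ/mol

Let D be the C=C bond energy.
Σ(broken) = 1×342 + 5×422 + 1×346 + 1×452 = 3250
Σ(formed) = 4×422 + 1×D + 2×452 = 2592 + D
ΔH = Σ(broken) − Σ(formed) = (3250) − (2592 + D) = +658 − D
Setting this equal to +26 kJ gives D = 632 kJ/mol.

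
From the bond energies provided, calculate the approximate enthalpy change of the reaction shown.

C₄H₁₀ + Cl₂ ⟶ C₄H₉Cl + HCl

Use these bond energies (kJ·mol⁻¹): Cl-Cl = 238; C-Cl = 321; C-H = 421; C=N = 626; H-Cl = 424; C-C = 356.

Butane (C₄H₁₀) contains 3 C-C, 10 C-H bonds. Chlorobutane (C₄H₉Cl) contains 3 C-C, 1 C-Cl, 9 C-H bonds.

ΔH ≈ −86 kJ

Bonds broken (reactants):
  C-C: 3 × 356 = 1068
  C-H: 10 × 421 = 4210
  Cl-Cl: 1 × 238 = 238
  Σ(broken) = 5516 kJ
Bonds formed (products):
  C-C: 3 × 356 = 1068
  C-Cl: 1 × 321 = 321
  C-H: 9 × 421 = 3789
  H-Cl: 1 × 424 = 424
  Σ(formed) = 5602 kJ
ΔH = Σ(broken) − Σ(formed) = 5516 − 5602 = −86 kJ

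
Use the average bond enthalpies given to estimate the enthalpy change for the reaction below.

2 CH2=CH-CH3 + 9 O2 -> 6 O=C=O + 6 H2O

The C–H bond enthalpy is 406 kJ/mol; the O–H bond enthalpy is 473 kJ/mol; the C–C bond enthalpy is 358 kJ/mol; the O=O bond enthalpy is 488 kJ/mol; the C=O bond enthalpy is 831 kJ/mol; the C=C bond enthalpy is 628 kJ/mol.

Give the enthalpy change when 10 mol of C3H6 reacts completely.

Bonds broken (reactants):
  C–C: 2 × 358 = 716
  C–H: 12 × 406 = 4872
  C=C: 2 × 628 = 1256
  O=O: 9 × 488 = 4392
  Σ(broken) = 11236 kJ
Bonds formed (products):
  C=O: 12 × 831 = 9972
  O–H: 12 × 473 = 5676
  Σ(formed) = 15648 kJ
ΔH = Σ(broken) − Σ(formed) = 11236 − 15648 = −4412 kJ
For 5× the reaction as written: 5 × (−4412) = −22060 kJ

ΔH = −22060 kJ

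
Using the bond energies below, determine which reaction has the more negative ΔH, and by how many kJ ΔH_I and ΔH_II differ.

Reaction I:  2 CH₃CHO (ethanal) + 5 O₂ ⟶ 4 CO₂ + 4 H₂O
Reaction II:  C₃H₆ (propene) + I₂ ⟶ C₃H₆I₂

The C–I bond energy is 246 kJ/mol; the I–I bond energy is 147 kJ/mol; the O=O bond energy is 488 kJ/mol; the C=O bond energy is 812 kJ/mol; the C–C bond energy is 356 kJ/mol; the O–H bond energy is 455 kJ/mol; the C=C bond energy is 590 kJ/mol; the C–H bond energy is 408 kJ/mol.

Reaction I, by 1985 kJ

Reaction I:
  Bonds broken (reactants):
    C–C: 2 × 356 = 712
    C–H: 8 × 408 = 3264
    C=O: 2 × 812 = 1624
    O=O: 5 × 488 = 2440
    Σ(broken) = 8040 kJ
  Bonds formed (products):
    C=O: 8 × 812 = 6496
    O–H: 8 × 455 = 3640
    Σ(formed) = 10136 kJ
  ΔH_I = 8040 − 10136 = −2096 kJ
Reaction II:
  Bonds broken (reactants):
    C–C: 1 × 356 = 356
    C–H: 6 × 408 = 2448
    C=C: 1 × 590 = 590
    I–I: 1 × 147 = 147
    Σ(broken) = 3541 kJ
  Bonds formed (products):
    C–C: 2 × 356 = 712
    C–H: 6 × 408 = 2448
    C–I: 2 × 246 = 492
    Σ(formed) = 3652 kJ
  ΔH_II = 3541 − 3652 = −111 kJ
ΔH_I − ΔH_II = −1985 kJ, so reaction I has the more negative ΔH; |ΔH_I − ΔH_II| = 1985 kJ.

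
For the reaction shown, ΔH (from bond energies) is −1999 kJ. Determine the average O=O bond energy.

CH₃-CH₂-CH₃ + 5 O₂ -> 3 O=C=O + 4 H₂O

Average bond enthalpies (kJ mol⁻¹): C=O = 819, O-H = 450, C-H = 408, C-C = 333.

Let D be the O=O bond energy.
Σ(broken) = 2×333 + 8×408 + 5×D = 3930 + 5D
Σ(formed) = 6×819 + 8×450 = 8514
ΔH = Σ(broken) − Σ(formed) = (3930 + 5D) − (8514) = −4584 + 5D
Setting this equal to −1999 kJ gives 5D = 2585, so D = 517 kJ/mol.

D(O=O) ≈ 517 kJ/mol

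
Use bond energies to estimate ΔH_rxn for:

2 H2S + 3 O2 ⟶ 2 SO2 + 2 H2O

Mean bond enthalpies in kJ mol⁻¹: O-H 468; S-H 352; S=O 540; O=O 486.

ΔH ≈ −1166 kJ

Bonds broken (reactants):
  O=O: 3 × 486 = 1458
  S-H: 4 × 352 = 1408
  Σ(broken) = 2866 kJ
Bonds formed (products):
  O-H: 4 × 468 = 1872
  S=O: 4 × 540 = 2160
  Σ(formed) = 4032 kJ
ΔH = Σ(broken) − Σ(formed) = 2866 − 4032 = −1166 kJ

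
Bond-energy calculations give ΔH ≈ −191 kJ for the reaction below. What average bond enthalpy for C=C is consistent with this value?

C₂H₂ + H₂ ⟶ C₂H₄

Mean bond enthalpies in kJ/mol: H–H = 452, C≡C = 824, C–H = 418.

Let D be the C=C bond energy.
Σ(broken) = 1×824 + 2×418 + 1×452 = 2112
Σ(formed) = 4×418 + 1×D = 1672 + D
ΔH = Σ(broken) − Σ(formed) = (2112) − (1672 + D) = +440 − D
Setting this equal to −191 kJ gives D = 631 kJ/mol.

D(C=C) ≈ 631 kJ/mol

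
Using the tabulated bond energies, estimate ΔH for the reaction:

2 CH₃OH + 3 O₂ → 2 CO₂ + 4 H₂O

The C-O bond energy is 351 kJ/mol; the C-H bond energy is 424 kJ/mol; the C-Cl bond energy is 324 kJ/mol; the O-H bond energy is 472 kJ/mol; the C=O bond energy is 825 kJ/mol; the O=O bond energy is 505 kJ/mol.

Bonds broken (reactants):
  C-H: 6 × 424 = 2544
  C-O: 2 × 351 = 702
  O-H: 2 × 472 = 944
  O=O: 3 × 505 = 1515
  Σ(broken) = 5705 kJ
Bonds formed (products):
  C=O: 4 × 825 = 3300
  O-H: 8 × 472 = 3776
  Σ(formed) = 7076 kJ
ΔH = Σ(broken) − Σ(formed) = 5705 − 7076 = −1371 kJ

ΔH ≈ −1371 kJ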